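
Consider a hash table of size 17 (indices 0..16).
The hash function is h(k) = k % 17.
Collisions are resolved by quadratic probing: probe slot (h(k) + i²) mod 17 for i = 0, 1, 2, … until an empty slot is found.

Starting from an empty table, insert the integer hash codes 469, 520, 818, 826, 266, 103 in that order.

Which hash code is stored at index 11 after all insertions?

Insert 469: h=10, slot 10 empty → index 10.
Insert 520: h=10, slot 10 occupied → index 11.
Insert 818: h=2, slot 2 empty → index 2.
Insert 826: h=10, slots 10,11 occupied → index 14.
Insert 266: h=11, slot 11 occupied → index 12.
Insert 103: h=1, slot 1 empty → index 1.
Table: [-, 103, 818, -, -, -, -, -, -, -, 469, 520, 266, -, 826, -, -]

520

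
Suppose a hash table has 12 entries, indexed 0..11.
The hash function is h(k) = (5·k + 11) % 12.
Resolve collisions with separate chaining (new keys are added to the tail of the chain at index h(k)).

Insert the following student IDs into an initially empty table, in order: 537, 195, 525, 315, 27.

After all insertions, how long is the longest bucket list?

3

Insert 537: h=8, bucket 8 empty → new chain.
Insert 195: h=2, bucket 2 empty → new chain.
Insert 525: h=8, bucket 8 nonempty → append to chain.
Insert 315: h=2, bucket 2 nonempty → append to chain.
Insert 27: h=2, bucket 2 nonempty → append to chain.
Final buckets:
0: _
1: _
2: 195 -> 315 -> 27
3: _
4: _
5: _
6: _
7: _
8: 537 -> 525
9: _
10: _
11: _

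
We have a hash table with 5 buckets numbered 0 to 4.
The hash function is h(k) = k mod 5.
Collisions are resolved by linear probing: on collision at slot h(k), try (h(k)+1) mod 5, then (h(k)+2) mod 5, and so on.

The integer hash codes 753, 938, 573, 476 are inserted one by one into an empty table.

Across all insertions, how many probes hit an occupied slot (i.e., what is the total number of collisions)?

3

Insert 753: h=3, slot 3 empty => index 3.
Insert 938: h=3, slot 3 occupied => index 4.
Insert 573: h=3, slots 3,4 occupied => index 0.
Insert 476: h=1, slot 1 empty => index 1.
Table: [573, 476, ., 753, 938]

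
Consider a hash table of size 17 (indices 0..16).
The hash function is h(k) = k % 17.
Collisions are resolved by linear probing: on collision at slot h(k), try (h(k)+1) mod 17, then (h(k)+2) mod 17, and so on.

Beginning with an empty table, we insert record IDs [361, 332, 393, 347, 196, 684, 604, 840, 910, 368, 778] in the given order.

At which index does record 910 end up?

361 hashes to 4; slot 4 is free => place at 4.
332 hashes to 9; slot 9 is free => place at 9.
393 hashes to 2; slot 2 is free => place at 2.
347 hashes to 7; slot 7 is free => place at 7.
196 hashes to 9; 9 taken => place at 10.
684 hashes to 4; 4 taken => place at 5.
604 hashes to 9; 9,10 taken => place at 11.
840 hashes to 7; 7 taken => place at 8.
910 hashes to 9; 9,10,11 taken => place at 12.
368 hashes to 11; 11,12 taken => place at 13.
778 hashes to 13; 13 taken => place at 14.
Table: [-, -, 393, -, 361, 684, -, 347, 840, 332, 196, 604, 910, 368, 778, -, -]

12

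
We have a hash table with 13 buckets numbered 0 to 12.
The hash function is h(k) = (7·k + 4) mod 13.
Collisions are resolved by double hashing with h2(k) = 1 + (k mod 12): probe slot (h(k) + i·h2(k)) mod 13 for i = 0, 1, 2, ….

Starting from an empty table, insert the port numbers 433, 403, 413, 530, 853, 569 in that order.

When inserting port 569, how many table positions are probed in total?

2

433 hashes to 6; slot 6 is free -> place at 6.
403 hashes to 4; slot 4 is free -> place at 4.
413 hashes to 9; slot 9 is free -> place at 9.
530 hashes to 9, h2=3; 9 taken -> place at 12.
853 hashes to 8; slot 8 is free -> place at 8.
569 hashes to 9, h2=6; 9 taken -> place at 2.
Table: [—, —, 569, —, 403, —, 433, —, 853, 413, —, —, 530]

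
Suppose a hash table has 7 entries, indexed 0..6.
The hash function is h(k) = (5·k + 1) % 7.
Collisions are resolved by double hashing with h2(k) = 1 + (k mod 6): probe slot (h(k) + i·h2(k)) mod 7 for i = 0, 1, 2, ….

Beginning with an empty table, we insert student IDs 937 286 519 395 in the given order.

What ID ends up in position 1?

Insert 937: h=3, slot 3 empty → index 3.
Insert 286: h=3, h2=5, slot 3 occupied → index 1.
Insert 519: h=6, slot 6 empty → index 6.
Insert 395: h=2, slot 2 empty → index 2.
Table: [_, 286, 395, 937, _, _, 519]

286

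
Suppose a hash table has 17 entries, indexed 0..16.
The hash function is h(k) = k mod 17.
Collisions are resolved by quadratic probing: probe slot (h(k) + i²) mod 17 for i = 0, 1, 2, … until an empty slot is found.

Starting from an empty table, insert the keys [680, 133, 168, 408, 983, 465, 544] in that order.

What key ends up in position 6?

983

680: h=0 → slot 0
133: h=14 → slot 14
168: h=15 → slot 15
408: h=0, probe 0,1 → slot 1
983: h=14, probe 14,15,1,6 → slot 6
465: h=6, probe 6,7 → slot 7
544: h=0, probe 0,1,4 → slot 4
Table: [680, 408, _, _, 544, _, 983, 465, _, _, _, _, _, _, 133, 168, _]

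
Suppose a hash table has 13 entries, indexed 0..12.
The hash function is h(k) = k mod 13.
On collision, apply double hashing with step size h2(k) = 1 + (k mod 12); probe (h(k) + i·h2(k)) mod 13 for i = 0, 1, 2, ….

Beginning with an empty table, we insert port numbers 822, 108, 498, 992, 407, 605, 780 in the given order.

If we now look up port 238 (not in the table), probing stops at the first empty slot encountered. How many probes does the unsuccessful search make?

822: h=3 → slot 3
108: h=4 → slot 4
498: h=4, h2=7, probe 4,11 → slot 11
992: h=4, h2=9, probe 4,0 → slot 0
407: h=4, h2=12, probe 4,3,2 → slot 2
605: h=7 → slot 7
780: h=0, h2=1, probe 0,1 → slot 1
Table: [992, 780, 407, 822, 108, ., ., 605, ., ., ., 498, .]
Lookup 238: h=4, h2=11, probe 4,2,0,11,9 → slot 9 empty, not found.

5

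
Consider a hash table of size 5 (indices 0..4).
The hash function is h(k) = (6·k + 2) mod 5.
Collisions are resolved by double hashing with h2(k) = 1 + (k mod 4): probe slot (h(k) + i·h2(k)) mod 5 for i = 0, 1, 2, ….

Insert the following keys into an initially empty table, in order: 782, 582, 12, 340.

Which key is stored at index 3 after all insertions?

340

782 hashes to 4; slot 4 is free -> place at 4.
582 hashes to 4, h2=3; 4 taken -> place at 2.
12 hashes to 4, h2=1; 4 taken -> place at 0.
340 hashes to 2, h2=1; 2 taken -> place at 3.
Table: [12, _, 582, 340, 782]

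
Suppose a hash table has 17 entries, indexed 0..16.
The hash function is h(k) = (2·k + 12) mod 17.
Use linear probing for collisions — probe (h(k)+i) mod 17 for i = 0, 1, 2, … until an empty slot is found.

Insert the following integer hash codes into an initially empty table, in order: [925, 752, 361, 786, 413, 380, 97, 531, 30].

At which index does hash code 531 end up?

8

Insert 925: h=9, slot 9 empty -> index 9.
Insert 752: h=3, slot 3 empty -> index 3.
Insert 361: h=3, slot 3 occupied -> index 4.
Insert 786: h=3, slots 3,4 occupied -> index 5.
Insert 413: h=5, slot 5 occupied -> index 6.
Insert 380: h=7, slot 7 empty -> index 7.
Insert 97: h=2, slot 2 empty -> index 2.
Insert 531: h=3, slots 3,4,5,6,7 occupied -> index 8.
Insert 30: h=4, slots 4,5,6,7,8,9 occupied -> index 10.
Table: [∅, ∅, 97, 752, 361, 786, 413, 380, 531, 925, 30, ∅, ∅, ∅, ∅, ∅, ∅]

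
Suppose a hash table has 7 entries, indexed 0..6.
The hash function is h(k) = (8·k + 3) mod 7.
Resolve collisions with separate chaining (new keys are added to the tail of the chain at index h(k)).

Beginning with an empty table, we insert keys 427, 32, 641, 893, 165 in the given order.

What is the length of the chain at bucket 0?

Insert 427: h=3, bucket 3 empty → new chain.
Insert 32: h=0, bucket 0 empty → new chain.
Insert 641: h=0, bucket 0 nonempty → append to chain.
Insert 893: h=0, bucket 0 nonempty → append to chain.
Insert 165: h=0, bucket 0 nonempty → append to chain.
Final buckets:
0: 32 -> 641 -> 893 -> 165
1: _
2: _
3: 427
4: _
5: _
6: _

4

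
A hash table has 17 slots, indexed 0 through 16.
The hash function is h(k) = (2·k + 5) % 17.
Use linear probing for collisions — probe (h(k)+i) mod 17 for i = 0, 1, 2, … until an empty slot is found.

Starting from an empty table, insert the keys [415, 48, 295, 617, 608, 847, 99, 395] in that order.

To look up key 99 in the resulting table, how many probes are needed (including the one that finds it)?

415: h=2 => slot 2
48: h=16 => slot 16
295: h=0 => slot 0
617: h=15 => slot 15
608: h=14 => slot 14
847: h=16, probe 16,0,1 => slot 1
99: h=16, probe 16,0,1,2,3 => slot 3
395: h=13 => slot 13
Table: [295, 847, 415, 99, —, —, —, —, —, —, —, —, —, 395, 608, 617, 48]
Lookup 99: h=16, probe 16,0,1,2,3 → found at 3.

5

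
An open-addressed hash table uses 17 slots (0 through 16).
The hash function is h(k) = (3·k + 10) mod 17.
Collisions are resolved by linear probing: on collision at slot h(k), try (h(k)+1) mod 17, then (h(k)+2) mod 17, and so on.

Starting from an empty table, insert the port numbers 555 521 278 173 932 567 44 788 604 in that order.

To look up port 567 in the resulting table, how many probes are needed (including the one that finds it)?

Insert 555: h=9, slot 9 empty => index 9.
Insert 521: h=9, slot 9 occupied => index 10.
Insert 278: h=11, slot 11 empty => index 11.
Insert 173: h=2, slot 2 empty => index 2.
Insert 932: h=1, slot 1 empty => index 1.
Insert 567: h=11, slot 11 occupied => index 12.
Insert 44: h=6, slot 6 empty => index 6.
Insert 788: h=11, slots 11,12 occupied => index 13.
Insert 604: h=3, slot 3 empty => index 3.
Table: [_, 932, 173, 604, _, _, 44, _, _, 555, 521, 278, 567, 788, _, _, _]
Lookup 567: h=11, probe 11,12 → found at 12.

2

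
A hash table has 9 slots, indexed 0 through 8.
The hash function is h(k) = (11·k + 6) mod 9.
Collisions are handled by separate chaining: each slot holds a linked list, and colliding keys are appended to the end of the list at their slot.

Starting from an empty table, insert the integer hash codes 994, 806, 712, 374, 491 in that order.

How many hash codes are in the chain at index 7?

3

994 → bucket 5
806 → bucket 7
712 → bucket 8
374 → bucket 7 (collision)
491 → bucket 7 (collision)
Final buckets:
0: _
1: _
2: _
3: _
4: _
5: 994
6: _
7: 806 -> 374 -> 491
8: 712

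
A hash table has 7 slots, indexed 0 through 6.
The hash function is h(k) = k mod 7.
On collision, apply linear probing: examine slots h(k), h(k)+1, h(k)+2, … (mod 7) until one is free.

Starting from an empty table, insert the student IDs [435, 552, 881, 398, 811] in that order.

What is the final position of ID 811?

3

435: h=1 -> slot 1
552: h=6 -> slot 6
881: h=6, probe 6,0 -> slot 0
398: h=6, probe 6,0,1,2 -> slot 2
811: h=6, probe 6,0,1,2,3 -> slot 3
Table: [881, 435, 398, 811, ∅, ∅, 552]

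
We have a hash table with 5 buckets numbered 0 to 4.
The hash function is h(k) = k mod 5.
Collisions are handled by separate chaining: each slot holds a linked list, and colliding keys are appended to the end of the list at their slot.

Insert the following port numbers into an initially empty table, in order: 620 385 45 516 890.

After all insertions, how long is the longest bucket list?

620 -> bucket 0
385 -> bucket 0 (collision)
45 -> bucket 0 (collision)
516 -> bucket 1
890 -> bucket 0 (collision)
Final buckets:
0: 620 -> 385 -> 45 -> 890
1: 516
2: -
3: -
4: -

4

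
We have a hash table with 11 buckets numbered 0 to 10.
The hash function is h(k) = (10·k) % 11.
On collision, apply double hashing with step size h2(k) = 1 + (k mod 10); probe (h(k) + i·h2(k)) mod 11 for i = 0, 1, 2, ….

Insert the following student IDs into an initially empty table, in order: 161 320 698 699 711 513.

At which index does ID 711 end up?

8

161 hashes to 4; slot 4 is free -> place at 4.
320 hashes to 10; slot 10 is free -> place at 10.
698 hashes to 6; slot 6 is free -> place at 6.
699 hashes to 5; slot 5 is free -> place at 5.
711 hashes to 4, h2=2; 4,6 taken -> place at 8.
513 hashes to 4, h2=4; 4,8 taken -> place at 1.
Table: [-, 513, -, -, 161, 699, 698, -, 711, -, 320]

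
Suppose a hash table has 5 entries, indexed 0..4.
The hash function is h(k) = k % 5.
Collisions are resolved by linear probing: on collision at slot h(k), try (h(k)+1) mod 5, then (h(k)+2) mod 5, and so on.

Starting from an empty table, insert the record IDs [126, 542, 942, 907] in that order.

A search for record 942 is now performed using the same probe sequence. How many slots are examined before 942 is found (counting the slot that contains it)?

2

Insert 126: h=1, slot 1 empty → index 1.
Insert 542: h=2, slot 2 empty → index 2.
Insert 942: h=2, slot 2 occupied → index 3.
Insert 907: h=2, slots 2,3 occupied → index 4.
Table: [—, 126, 542, 942, 907]
Lookup 942: h=2, probe 2,3 → found at 3.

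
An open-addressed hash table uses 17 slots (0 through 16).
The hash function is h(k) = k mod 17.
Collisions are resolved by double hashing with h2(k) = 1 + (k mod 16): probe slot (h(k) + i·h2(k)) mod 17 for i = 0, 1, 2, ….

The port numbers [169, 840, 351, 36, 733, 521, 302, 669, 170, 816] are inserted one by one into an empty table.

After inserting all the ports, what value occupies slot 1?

169 hashes to 16; slot 16 is free -> place at 16.
840 hashes to 7; slot 7 is free -> place at 7.
351 hashes to 11; slot 11 is free -> place at 11.
36 hashes to 2; slot 2 is free -> place at 2.
733 hashes to 2, h2=14; 2,16 taken -> place at 13.
521 hashes to 11, h2=10; 11 taken -> place at 4.
302 hashes to 13, h2=15; 13,11 taken -> place at 9.
669 hashes to 6; slot 6 is free -> place at 6.
170 hashes to 0; slot 0 is free -> place at 0.
816 hashes to 0, h2=1; 0 taken -> place at 1.
Table: [170, 816, 36, ∅, 521, ∅, 669, 840, ∅, 302, ∅, 351, ∅, 733, ∅, ∅, 169]

816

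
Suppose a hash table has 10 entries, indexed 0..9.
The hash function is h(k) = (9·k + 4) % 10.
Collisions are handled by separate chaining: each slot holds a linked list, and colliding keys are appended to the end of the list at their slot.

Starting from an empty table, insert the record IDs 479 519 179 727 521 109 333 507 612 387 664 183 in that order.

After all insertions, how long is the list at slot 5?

Insert 479: h=5, bucket 5 empty -> new chain.
Insert 519: h=5, bucket 5 nonempty -> append to chain.
Insert 179: h=5, bucket 5 nonempty -> append to chain.
Insert 727: h=7, bucket 7 empty -> new chain.
Insert 521: h=3, bucket 3 empty -> new chain.
Insert 109: h=5, bucket 5 nonempty -> append to chain.
Insert 333: h=1, bucket 1 empty -> new chain.
Insert 507: h=7, bucket 7 nonempty -> append to chain.
Insert 612: h=2, bucket 2 empty -> new chain.
Insert 387: h=7, bucket 7 nonempty -> append to chain.
Insert 664: h=0, bucket 0 empty -> new chain.
Insert 183: h=1, bucket 1 nonempty -> append to chain.
Final buckets:
0: 664
1: 333 -> 183
2: 612
3: 521
4: -
5: 479 -> 519 -> 179 -> 109
6: -
7: 727 -> 507 -> 387
8: -
9: -

4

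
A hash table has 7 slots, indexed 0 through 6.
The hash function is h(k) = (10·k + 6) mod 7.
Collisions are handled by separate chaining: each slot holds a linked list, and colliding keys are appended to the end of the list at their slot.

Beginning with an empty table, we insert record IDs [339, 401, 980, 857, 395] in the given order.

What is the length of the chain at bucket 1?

3

Insert 339: h=1, bucket 1 empty -> new chain.
Insert 401: h=5, bucket 5 empty -> new chain.
Insert 980: h=6, bucket 6 empty -> new chain.
Insert 857: h=1, bucket 1 nonempty -> append to chain.
Insert 395: h=1, bucket 1 nonempty -> append to chain.
Final buckets:
0: _
1: 339 -> 857 -> 395
2: _
3: _
4: _
5: 401
6: 980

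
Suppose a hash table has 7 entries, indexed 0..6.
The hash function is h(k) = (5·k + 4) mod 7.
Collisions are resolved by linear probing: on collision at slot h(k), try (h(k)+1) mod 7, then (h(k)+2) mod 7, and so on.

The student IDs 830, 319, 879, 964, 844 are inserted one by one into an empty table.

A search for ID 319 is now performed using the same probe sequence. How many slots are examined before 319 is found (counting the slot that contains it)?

830 hashes to 3; slot 3 is free → place at 3.
319 hashes to 3; 3 taken → place at 4.
879 hashes to 3; 3,4 taken → place at 5.
964 hashes to 1; slot 1 is free → place at 1.
844 hashes to 3; 3,4,5 taken → place at 6.
Table: [., 964, ., 830, 319, 879, 844]
Lookup 319: h=3, probe 3,4 → found at 4.

2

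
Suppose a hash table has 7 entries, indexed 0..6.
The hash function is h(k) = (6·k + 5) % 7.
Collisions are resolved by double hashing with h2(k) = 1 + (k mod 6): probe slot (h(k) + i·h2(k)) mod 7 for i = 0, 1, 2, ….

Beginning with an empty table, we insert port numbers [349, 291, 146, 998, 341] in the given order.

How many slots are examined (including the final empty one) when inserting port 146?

Insert 349: h=6, slot 6 empty => index 6.
Insert 291: h=1, slot 1 empty => index 1.
Insert 146: h=6, h2=3, slot 6 occupied => index 2.
Insert 998: h=1, h2=3, slot 1 occupied => index 4.
Insert 341: h=0, slot 0 empty => index 0.
Table: [341, 291, 146, ∅, 998, ∅, 349]

2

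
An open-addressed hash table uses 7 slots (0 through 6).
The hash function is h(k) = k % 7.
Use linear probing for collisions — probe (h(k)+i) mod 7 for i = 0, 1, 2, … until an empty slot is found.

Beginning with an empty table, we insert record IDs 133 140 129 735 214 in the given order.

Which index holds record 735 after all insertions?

133: h=0 -> slot 0
140: h=0, probe 0,1 -> slot 1
129: h=3 -> slot 3
735: h=0, probe 0,1,2 -> slot 2
214: h=4 -> slot 4
Table: [133, 140, 735, 129, 214, -, -]

2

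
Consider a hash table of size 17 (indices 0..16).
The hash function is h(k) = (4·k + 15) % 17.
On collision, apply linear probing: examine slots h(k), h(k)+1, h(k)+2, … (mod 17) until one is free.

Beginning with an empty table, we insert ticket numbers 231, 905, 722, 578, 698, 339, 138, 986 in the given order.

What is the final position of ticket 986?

16

231 hashes to 4; slot 4 is free -> place at 4.
905 hashes to 14; slot 14 is free -> place at 14.
722 hashes to 13; slot 13 is free -> place at 13.
578 hashes to 15; slot 15 is free -> place at 15.
698 hashes to 2; slot 2 is free -> place at 2.
339 hashes to 11; slot 11 is free -> place at 11.
138 hashes to 6; slot 6 is free -> place at 6.
986 hashes to 15; 15 taken -> place at 16.
Table: [∅, ∅, 698, ∅, 231, ∅, 138, ∅, ∅, ∅, ∅, 339, ∅, 722, 905, 578, 986]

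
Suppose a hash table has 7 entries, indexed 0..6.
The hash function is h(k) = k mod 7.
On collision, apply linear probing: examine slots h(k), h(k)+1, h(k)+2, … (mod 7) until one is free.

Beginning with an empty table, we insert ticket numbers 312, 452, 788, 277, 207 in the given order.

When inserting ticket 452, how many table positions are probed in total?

312 hashes to 4; slot 4 is free → place at 4.
452 hashes to 4; 4 taken → place at 5.
788 hashes to 4; 4,5 taken → place at 6.
277 hashes to 4; 4,5,6 taken → place at 0.
207 hashes to 4; 4,5,6,0 taken → place at 1.
Table: [277, 207, —, —, 312, 452, 788]

2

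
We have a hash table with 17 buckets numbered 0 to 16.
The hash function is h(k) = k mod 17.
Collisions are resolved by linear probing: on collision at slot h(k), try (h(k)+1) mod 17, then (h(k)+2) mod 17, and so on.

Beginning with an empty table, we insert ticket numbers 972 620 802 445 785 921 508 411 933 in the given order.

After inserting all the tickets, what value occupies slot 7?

972 hashes to 3; slot 3 is free → place at 3.
620 hashes to 8; slot 8 is free → place at 8.
802 hashes to 3; 3 taken → place at 4.
445 hashes to 3; 3,4 taken → place at 5.
785 hashes to 3; 3,4,5 taken → place at 6.
921 hashes to 3; 3,4,5,6 taken → place at 7.
508 hashes to 15; slot 15 is free → place at 15.
411 hashes to 3; 3,4,5,6,7,8 taken → place at 9.
933 hashes to 15; 15 taken → place at 16.
Table: [-, -, -, 972, 802, 445, 785, 921, 620, 411, -, -, -, -, -, 508, 933]

921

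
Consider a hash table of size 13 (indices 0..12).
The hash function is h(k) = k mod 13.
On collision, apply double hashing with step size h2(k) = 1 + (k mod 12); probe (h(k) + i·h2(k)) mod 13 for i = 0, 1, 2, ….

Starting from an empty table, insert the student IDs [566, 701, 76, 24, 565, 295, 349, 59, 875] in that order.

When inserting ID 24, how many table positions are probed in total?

3

566: h=7 => slot 7
701: h=12 => slot 12
76: h=11 => slot 11
24: h=11, h2=1, probe 11,12,0 => slot 0
565: h=6 => slot 6
295: h=9 => slot 9
349: h=11, h2=2, probe 11,0,2 => slot 2
59: h=7, h2=12, probe 7,6,5 => slot 5
875: h=4 => slot 4
Table: [24, -, 349, -, 875, 59, 565, 566, -, 295, -, 76, 701]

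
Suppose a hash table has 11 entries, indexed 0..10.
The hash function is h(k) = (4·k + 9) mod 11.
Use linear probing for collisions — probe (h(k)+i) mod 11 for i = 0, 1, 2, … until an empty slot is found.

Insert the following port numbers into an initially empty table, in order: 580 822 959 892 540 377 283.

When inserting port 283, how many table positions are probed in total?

4

580: h=8 => slot 8
822: h=8, probe 8,9 => slot 9
959: h=6 => slot 6
892: h=2 => slot 2
540: h=2, probe 2,3 => slot 3
377: h=10 => slot 10
283: h=8, probe 8,9,10,0 => slot 0
Table: [283, _, 892, 540, _, _, 959, _, 580, 822, 377]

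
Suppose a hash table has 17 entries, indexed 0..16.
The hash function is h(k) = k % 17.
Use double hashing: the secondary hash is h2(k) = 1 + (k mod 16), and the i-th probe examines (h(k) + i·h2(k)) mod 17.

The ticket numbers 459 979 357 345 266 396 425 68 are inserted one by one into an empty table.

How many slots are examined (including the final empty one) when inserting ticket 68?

459 hashes to 0; slot 0 is free -> place at 0.
979 hashes to 10; slot 10 is free -> place at 10.
357 hashes to 0, h2=6; 0 taken -> place at 6.
345 hashes to 5; slot 5 is free -> place at 5.
266 hashes to 11; slot 11 is free -> place at 11.
396 hashes to 5, h2=13; 5 taken -> place at 1.
425 hashes to 0, h2=10; 0,10 taken -> place at 3.
68 hashes to 0, h2=5; 0,5,10 taken -> place at 15.
Table: [459, 396, ∅, 425, ∅, 345, 357, ∅, ∅, ∅, 979, 266, ∅, ∅, ∅, 68, ∅]

4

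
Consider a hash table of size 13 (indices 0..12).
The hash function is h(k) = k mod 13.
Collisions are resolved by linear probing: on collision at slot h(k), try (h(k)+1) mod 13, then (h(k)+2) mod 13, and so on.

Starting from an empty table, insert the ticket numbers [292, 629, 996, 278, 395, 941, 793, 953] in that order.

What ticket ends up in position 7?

278

292: h=6 -> slot 6
629: h=5 -> slot 5
996: h=8 -> slot 8
278: h=5, probe 5,6,7 -> slot 7
395: h=5, probe 5,6,7,8,9 -> slot 9
941: h=5, probe 5,6,7,8,9,10 -> slot 10
793: h=0 -> slot 0
953: h=4 -> slot 4
Table: [793, —, —, —, 953, 629, 292, 278, 996, 395, 941, —, —]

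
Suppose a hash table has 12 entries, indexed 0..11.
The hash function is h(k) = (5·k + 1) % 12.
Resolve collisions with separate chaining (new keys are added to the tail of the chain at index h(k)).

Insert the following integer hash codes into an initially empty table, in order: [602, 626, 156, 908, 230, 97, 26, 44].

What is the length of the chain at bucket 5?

602 → bucket 11
626 → bucket 11 (collision)
156 → bucket 1
908 → bucket 5
230 → bucket 11 (collision)
97 → bucket 6
26 → bucket 11 (collision)
44 → bucket 5 (collision)
Final buckets:
0: —
1: 156
2: —
3: —
4: —
5: 908 -> 44
6: 97
7: —
8: —
9: —
10: —
11: 602 -> 626 -> 230 -> 26

2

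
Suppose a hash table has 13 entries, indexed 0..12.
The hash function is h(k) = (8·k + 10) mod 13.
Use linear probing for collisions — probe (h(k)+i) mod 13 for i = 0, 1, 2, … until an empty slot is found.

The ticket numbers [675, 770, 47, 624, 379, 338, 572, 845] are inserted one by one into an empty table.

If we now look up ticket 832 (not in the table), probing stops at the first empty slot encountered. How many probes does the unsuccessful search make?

7

675 hashes to 2; slot 2 is free -> place at 2.
770 hashes to 8; slot 8 is free -> place at 8.
47 hashes to 9; slot 9 is free -> place at 9.
624 hashes to 10; slot 10 is free -> place at 10.
379 hashes to 0; slot 0 is free -> place at 0.
338 hashes to 10; 10 taken -> place at 11.
572 hashes to 10; 10,11 taken -> place at 12.
845 hashes to 10; 10,11,12,0 taken -> place at 1.
Table: [379, 845, 675, ∅, ∅, ∅, ∅, ∅, 770, 47, 624, 338, 572]
Lookup 832: h=10, probe 10,11,12,0,1,2,3 → slot 3 empty, not found.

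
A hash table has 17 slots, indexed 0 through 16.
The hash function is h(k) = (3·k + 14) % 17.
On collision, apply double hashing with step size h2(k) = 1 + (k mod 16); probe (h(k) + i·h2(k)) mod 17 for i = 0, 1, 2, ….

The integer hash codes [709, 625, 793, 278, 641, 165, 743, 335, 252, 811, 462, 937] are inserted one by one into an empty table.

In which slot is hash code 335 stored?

709 hashes to 16; slot 16 is free => place at 16.
625 hashes to 2; slot 2 is free => place at 2.
793 hashes to 13; slot 13 is free => place at 13.
278 hashes to 15; slot 15 is free => place at 15.
641 hashes to 16, h2=2; 16 taken => place at 1.
165 hashes to 16, h2=6; 16 taken => place at 5.
743 hashes to 16, h2=8; 16 taken => place at 7.
335 hashes to 16, h2=16; 16,15 taken => place at 14.
252 hashes to 5, h2=13; 5,1,14 taken => place at 10.
811 hashes to 16, h2=12; 16 taken => place at 11.
462 hashes to 6; slot 6 is free => place at 6.
937 hashes to 3; slot 3 is free => place at 3.
Table: [∅, 641, 625, 937, ∅, 165, 462, 743, ∅, ∅, 252, 811, ∅, 793, 335, 278, 709]

14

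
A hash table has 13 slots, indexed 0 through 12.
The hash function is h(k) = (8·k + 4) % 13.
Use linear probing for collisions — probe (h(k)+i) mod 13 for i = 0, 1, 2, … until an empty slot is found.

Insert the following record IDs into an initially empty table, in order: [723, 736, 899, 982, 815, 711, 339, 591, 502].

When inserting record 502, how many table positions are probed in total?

723: h=3 => slot 3
736: h=3, probe 3,4 => slot 4
899: h=7 => slot 7
982: h=8 => slot 8
815: h=11 => slot 11
711: h=11, probe 11,12 => slot 12
339: h=12, probe 12,0 => slot 0
591: h=0, probe 0,1 => slot 1
502: h=3, probe 3,4,5 => slot 5
Table: [339, 591, -, 723, 736, 502, -, 899, 982, -, -, 815, 711]

3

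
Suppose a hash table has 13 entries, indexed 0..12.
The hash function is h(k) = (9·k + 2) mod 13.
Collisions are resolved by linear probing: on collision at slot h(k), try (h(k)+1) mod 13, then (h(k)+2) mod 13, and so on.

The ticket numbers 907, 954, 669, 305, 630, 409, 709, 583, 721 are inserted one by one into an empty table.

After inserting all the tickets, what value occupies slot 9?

721

907 hashes to 1; slot 1 is free -> place at 1.
954 hashes to 8; slot 8 is free -> place at 8.
669 hashes to 4; slot 4 is free -> place at 4.
305 hashes to 4; 4 taken -> place at 5.
630 hashes to 4; 4,5 taken -> place at 6.
409 hashes to 4; 4,5,6 taken -> place at 7.
709 hashes to 0; slot 0 is free -> place at 0.
583 hashes to 10; slot 10 is free -> place at 10.
721 hashes to 4; 4,5,6,7,8 taken -> place at 9.
Table: [709, 907, ∅, ∅, 669, 305, 630, 409, 954, 721, 583, ∅, ∅]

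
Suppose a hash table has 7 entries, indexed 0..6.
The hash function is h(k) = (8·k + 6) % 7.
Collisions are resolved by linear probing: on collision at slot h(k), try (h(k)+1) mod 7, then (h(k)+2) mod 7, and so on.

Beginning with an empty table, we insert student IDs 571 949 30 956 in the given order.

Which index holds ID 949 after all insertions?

4

571 hashes to 3; slot 3 is free => place at 3.
949 hashes to 3; 3 taken => place at 4.
30 hashes to 1; slot 1 is free => place at 1.
956 hashes to 3; 3,4 taken => place at 5.
Table: [_, 30, _, 571, 949, 956, _]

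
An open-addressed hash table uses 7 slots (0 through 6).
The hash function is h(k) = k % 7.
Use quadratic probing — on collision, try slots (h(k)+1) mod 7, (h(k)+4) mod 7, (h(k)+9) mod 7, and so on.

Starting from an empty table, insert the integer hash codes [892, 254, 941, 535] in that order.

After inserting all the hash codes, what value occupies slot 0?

535

892 hashes to 3; slot 3 is free → place at 3.
254 hashes to 2; slot 2 is free → place at 2.
941 hashes to 3; 3 taken → place at 4.
535 hashes to 3; 3,4 taken → place at 0.
Table: [535, -, 254, 892, 941, -, -]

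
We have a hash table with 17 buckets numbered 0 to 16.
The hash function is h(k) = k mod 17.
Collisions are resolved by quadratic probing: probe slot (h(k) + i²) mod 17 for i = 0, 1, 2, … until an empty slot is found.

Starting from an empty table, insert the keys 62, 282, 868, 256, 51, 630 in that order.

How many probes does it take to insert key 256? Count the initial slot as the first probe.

Insert 62: h=11, slot 11 empty → index 11.
Insert 282: h=10, slot 10 empty → index 10.
Insert 868: h=1, slot 1 empty → index 1.
Insert 256: h=1, slot 1 occupied → index 2.
Insert 51: h=0, slot 0 empty → index 0.
Insert 630: h=1, slots 1,2 occupied → index 5.
Table: [51, 868, 256, ∅, ∅, 630, ∅, ∅, ∅, ∅, 282, 62, ∅, ∅, ∅, ∅, ∅]

2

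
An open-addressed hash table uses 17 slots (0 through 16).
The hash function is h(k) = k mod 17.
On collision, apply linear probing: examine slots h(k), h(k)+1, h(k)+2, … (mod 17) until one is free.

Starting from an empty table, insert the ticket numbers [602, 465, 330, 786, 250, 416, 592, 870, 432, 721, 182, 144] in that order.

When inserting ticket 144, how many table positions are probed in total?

Insert 602: h=7, slot 7 empty => index 7.
Insert 465: h=6, slot 6 empty => index 6.
Insert 330: h=7, slot 7 occupied => index 8.
Insert 786: h=4, slot 4 empty => index 4.
Insert 250: h=12, slot 12 empty => index 12.
Insert 416: h=8, slot 8 occupied => index 9.
Insert 592: h=14, slot 14 empty => index 14.
Insert 870: h=3, slot 3 empty => index 3.
Insert 432: h=7, slots 7,8,9 occupied => index 10.
Insert 721: h=7, slots 7,8,9,10 occupied => index 11.
Insert 182: h=12, slot 12 occupied => index 13.
Insert 144: h=8, slots 8,9,10,11,12,13,14 occupied => index 15.
Table: [_, _, _, 870, 786, _, 465, 602, 330, 416, 432, 721, 250, 182, 592, 144, _]

8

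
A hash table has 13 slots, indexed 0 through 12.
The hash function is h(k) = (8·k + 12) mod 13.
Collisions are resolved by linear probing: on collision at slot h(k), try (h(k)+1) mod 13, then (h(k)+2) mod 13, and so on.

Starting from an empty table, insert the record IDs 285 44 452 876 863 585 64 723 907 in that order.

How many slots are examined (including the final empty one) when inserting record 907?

Insert 285: h=4, slot 4 empty -> index 4.
Insert 44: h=0, slot 0 empty -> index 0.
Insert 452: h=1, slot 1 empty -> index 1.
Insert 876: h=0, slots 0,1 occupied -> index 2.
Insert 863: h=0, slots 0,1,2 occupied -> index 3.
Insert 585: h=12, slot 12 empty -> index 12.
Insert 64: h=4, slot 4 occupied -> index 5.
Insert 723: h=11, slot 11 empty -> index 11.
Insert 907: h=1, slots 1,2,3,4,5 occupied -> index 6.
Table: [44, 452, 876, 863, 285, 64, 907, —, —, —, —, 723, 585]

6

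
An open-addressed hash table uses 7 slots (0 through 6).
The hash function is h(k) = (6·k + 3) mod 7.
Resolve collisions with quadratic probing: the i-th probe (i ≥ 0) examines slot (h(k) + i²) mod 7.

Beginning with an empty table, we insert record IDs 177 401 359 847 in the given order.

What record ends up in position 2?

401

177: h=1 → slot 1
401: h=1, probe 1,2 → slot 2
359: h=1, probe 1,2,5 → slot 5
847: h=3 → slot 3
Table: [—, 177, 401, 847, —, 359, —]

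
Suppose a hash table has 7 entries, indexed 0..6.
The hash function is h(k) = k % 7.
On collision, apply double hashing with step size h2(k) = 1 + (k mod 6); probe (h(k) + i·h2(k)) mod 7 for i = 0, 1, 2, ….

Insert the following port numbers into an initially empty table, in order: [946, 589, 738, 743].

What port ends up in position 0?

743

Insert 946: h=1, slot 1 empty → index 1.
Insert 589: h=1, h2=2, slot 1 occupied → index 3.
Insert 738: h=3, h2=1, slot 3 occupied → index 4.
Insert 743: h=1, h2=6, slot 1 occupied → index 0.
Table: [743, 946, _, 589, 738, _, _]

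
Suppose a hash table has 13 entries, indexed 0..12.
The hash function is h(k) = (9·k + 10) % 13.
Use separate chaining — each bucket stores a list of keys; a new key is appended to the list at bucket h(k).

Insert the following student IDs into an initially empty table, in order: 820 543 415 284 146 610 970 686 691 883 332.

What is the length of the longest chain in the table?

3

820 → bucket 6
543 → bucket 9
415 → bucket 1
284 → bucket 5
146 → bucket 11
610 → bucket 1 (collision)
970 → bucket 4
686 → bucket 9 (collision)
691 → bucket 2
883 → bucket 1 (collision)
332 → bucket 8
Final buckets:
0: .
1: 415 -> 610 -> 883
2: 691
3: .
4: 970
5: 284
6: 820
7: .
8: 332
9: 543 -> 686
10: .
11: 146
12: .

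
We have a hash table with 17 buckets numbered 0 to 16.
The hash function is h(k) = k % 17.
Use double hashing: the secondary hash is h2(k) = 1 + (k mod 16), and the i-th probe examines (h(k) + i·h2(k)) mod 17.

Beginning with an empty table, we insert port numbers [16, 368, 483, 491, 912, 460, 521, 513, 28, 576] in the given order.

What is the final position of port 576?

Insert 16: h=16, slot 16 empty → index 16.
Insert 368: h=11, slot 11 empty → index 11.
Insert 483: h=7, slot 7 empty → index 7.
Insert 491: h=15, slot 15 empty → index 15.
Insert 912: h=11, h2=1, slot 11 occupied → index 12.
Insert 460: h=1, slot 1 empty → index 1.
Insert 521: h=11, h2=10, slot 11 occupied → index 4.
Insert 513: h=3, slot 3 empty → index 3.
Insert 28: h=11, h2=13, slots 11,7,3,16,12 occupied → index 8.
Insert 576: h=15, h2=1, slots 15,16 occupied → index 0.
Table: [576, 460, _, 513, 521, _, _, 483, 28, _, _, 368, 912, _, _, 491, 16]

0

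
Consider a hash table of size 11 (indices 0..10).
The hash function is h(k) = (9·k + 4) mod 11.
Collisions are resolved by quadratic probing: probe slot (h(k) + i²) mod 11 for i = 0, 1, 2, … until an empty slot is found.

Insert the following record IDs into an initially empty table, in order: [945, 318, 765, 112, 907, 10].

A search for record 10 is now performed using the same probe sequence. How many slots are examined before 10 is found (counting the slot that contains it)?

945 hashes to 6; slot 6 is free → place at 6.
318 hashes to 6; 6 taken → place at 7.
765 hashes to 3; slot 3 is free → place at 3.
112 hashes to 0; slot 0 is free → place at 0.
907 hashes to 5; slot 5 is free → place at 5.
10 hashes to 6; 6,7 taken → place at 10.
Table: [112, ∅, ∅, 765, ∅, 907, 945, 318, ∅, ∅, 10]
Lookup 10: h=6, probe 6,7,10 → found at 10.

3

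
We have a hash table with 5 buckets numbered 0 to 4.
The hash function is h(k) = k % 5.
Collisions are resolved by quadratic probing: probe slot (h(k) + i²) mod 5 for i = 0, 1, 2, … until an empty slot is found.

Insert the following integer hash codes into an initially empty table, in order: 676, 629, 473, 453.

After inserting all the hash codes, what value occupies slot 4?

629

676 hashes to 1; slot 1 is free -> place at 1.
629 hashes to 4; slot 4 is free -> place at 4.
473 hashes to 3; slot 3 is free -> place at 3.
453 hashes to 3; 3,4 taken -> place at 2.
Table: [_, 676, 453, 473, 629]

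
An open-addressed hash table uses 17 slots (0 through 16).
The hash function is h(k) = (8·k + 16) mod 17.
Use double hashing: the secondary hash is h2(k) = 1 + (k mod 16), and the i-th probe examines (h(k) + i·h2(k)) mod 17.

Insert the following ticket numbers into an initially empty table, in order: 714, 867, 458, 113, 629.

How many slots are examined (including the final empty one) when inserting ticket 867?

714: h=16 → slot 16
867: h=16, h2=4, probe 16,3 → slot 3
458: h=8 → slot 8
113: h=2 → slot 2
629: h=16, h2=6, probe 16,5 → slot 5
Table: [_, _, 113, 867, _, 629, _, _, 458, _, _, _, _, _, _, _, 714]

2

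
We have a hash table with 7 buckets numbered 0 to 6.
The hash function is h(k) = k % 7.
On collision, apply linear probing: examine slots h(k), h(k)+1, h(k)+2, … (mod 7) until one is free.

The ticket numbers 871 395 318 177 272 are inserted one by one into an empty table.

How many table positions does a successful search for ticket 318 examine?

3

Insert 871: h=3, slot 3 empty → index 3.
Insert 395: h=3, slot 3 occupied → index 4.
Insert 318: h=3, slots 3,4 occupied → index 5.
Insert 177: h=2, slot 2 empty → index 2.
Insert 272: h=6, slot 6 empty → index 6.
Table: [-, -, 177, 871, 395, 318, 272]
Lookup 318: h=3, probe 3,4,5 → found at 5.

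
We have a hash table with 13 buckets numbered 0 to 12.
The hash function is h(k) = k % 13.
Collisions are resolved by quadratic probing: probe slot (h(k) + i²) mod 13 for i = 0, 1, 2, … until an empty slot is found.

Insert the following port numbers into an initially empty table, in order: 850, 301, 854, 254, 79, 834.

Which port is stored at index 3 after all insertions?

850: h=5 → slot 5
301: h=2 → slot 2
854: h=9 → slot 9
254: h=7 → slot 7
79: h=1 → slot 1
834: h=2, probe 2,3 → slot 3
Table: [∅, 79, 301, 834, ∅, 850, ∅, 254, ∅, 854, ∅, ∅, ∅]

834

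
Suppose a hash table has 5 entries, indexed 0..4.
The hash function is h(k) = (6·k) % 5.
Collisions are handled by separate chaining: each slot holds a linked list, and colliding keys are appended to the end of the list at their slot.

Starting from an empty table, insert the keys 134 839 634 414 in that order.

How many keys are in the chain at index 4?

134 -> bucket 4
839 -> bucket 4 (collision)
634 -> bucket 4 (collision)
414 -> bucket 4 (collision)
Final buckets:
0: .
1: .
2: .
3: .
4: 134 -> 839 -> 634 -> 414

4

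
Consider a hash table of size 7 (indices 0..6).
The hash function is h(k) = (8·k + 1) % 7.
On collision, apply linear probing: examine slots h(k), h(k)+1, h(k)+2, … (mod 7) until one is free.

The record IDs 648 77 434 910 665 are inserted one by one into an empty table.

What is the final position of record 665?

4

648: h=5 → slot 5
77: h=1 → slot 1
434: h=1, probe 1,2 → slot 2
910: h=1, probe 1,2,3 → slot 3
665: h=1, probe 1,2,3,4 → slot 4
Table: [-, 77, 434, 910, 665, 648, -]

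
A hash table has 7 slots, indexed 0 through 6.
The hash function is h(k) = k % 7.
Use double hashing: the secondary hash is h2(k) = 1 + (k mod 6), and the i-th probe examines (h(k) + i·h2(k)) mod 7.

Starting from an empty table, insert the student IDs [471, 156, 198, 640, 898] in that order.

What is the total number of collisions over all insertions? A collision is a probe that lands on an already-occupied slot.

5

471: h=2 → slot 2
156: h=2, h2=1, probe 2,3 → slot 3
198: h=2, h2=1, probe 2,3,4 → slot 4
640: h=3, h2=5, probe 3,1 → slot 1
898: h=2, h2=5, probe 2,0 → slot 0
Table: [898, 640, 471, 156, 198, ∅, ∅]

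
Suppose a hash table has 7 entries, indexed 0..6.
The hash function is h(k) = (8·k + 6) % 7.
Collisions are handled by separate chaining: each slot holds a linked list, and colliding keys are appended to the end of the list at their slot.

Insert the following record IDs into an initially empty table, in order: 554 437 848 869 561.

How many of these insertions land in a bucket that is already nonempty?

3

554 → bucket 0
437 → bucket 2
848 → bucket 0 (collision)
869 → bucket 0 (collision)
561 → bucket 0 (collision)
Final buckets:
0: 554 -> 848 -> 869 -> 561
1: .
2: 437
3: .
4: .
5: .
6: .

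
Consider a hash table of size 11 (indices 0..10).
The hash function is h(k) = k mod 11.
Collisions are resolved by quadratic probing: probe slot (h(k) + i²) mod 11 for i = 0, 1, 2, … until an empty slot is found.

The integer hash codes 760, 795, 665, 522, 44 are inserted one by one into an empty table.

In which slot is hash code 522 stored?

760 hashes to 1; slot 1 is free -> place at 1.
795 hashes to 3; slot 3 is free -> place at 3.
665 hashes to 5; slot 5 is free -> place at 5.
522 hashes to 5; 5 taken -> place at 6.
44 hashes to 0; slot 0 is free -> place at 0.
Table: [44, 760, ∅, 795, ∅, 665, 522, ∅, ∅, ∅, ∅]

6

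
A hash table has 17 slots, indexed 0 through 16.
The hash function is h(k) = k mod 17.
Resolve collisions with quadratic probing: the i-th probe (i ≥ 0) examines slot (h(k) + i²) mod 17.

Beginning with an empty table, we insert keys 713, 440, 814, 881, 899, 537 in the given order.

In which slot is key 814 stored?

2

Insert 713: h=16, slot 16 empty => index 16.
Insert 440: h=15, slot 15 empty => index 15.
Insert 814: h=15, slots 15,16 occupied => index 2.
Insert 881: h=14, slot 14 empty => index 14.
Insert 899: h=15, slots 15,16,2 occupied => index 7.
Insert 537: h=10, slot 10 empty => index 10.
Table: [∅, ∅, 814, ∅, ∅, ∅, ∅, 899, ∅, ∅, 537, ∅, ∅, ∅, 881, 440, 713]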